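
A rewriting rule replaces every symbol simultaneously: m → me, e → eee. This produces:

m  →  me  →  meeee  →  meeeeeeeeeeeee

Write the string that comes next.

Rewriting the 14 symbols of meeeeeeeeeeeee one by one yields me eee eee eee eee eee eee eee eee eee eee eee eee eee; concatenated:

meeeeeeeeeeeeeeeeeeeeeeeeeeeeeeeeeeeeeeee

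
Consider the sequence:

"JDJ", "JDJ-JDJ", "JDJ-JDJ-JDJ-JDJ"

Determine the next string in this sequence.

Each string is two copies of the previous one joined by '-'.
So the next term is two copies of JDJ-JDJ-JDJ-JDJ with '-' between the halves.

JDJ-JDJ-JDJ-JDJ-JDJ-JDJ-JDJ-JDJ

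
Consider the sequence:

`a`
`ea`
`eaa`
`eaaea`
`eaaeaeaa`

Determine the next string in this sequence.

Each term (from the third on) is the previous term followed by the one before it: term 3 = ea·a = eaa.
The next term joins eaaeaeaa and eaaea.

eaaeaeaaeaaea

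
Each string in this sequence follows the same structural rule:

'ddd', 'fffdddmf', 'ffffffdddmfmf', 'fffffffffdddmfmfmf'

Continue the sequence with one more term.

ffffffffffffdddmfmfmfmf

s(k+1) = fff·s(k)·mf, so each term gains fff as a prefix and mf as a suffix.
So the next term is fff·fffffffffdddmfmfmf·mf.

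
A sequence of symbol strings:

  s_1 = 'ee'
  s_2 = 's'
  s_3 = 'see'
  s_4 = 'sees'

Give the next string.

seessee

From term 3 onward, concatenate the last term with the second-to-last: s·ee = see, see·s = sees, …
Continuing: sees · see gives term 5.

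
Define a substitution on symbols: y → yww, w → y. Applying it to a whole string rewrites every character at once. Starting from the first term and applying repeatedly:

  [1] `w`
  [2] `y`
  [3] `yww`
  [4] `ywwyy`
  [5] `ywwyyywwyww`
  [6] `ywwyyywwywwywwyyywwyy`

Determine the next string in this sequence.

ywwyyywwywwywwyyywwyyywwyyywwywwywwyyywwyww

Applying the rule to each of the 21 symbols of ywwyyywwywwywwyyywwyy gives the pieces yww y y yww yww yww y y yww y y yww y y yww yww yww y y yww yww, which concatenate to the answer.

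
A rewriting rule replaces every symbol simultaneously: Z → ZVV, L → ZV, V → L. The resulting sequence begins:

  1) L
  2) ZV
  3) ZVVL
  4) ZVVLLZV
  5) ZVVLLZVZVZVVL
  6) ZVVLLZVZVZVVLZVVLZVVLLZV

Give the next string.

ZVVLLZVZVZVVLZVVLZVVLLZVZVVLLZVZVVLLZVZVZVVL

φ(ZVVLLZVZVZVVLZVVLZVVLLZV) expands symbol-by-symbol to ZVV L L ZV ZV ZVV L ZVV L ZVV L L ZV ZVV L L ZV ZVV L L ZV ZV ZVV L; joining the 24 pieces gives the next term.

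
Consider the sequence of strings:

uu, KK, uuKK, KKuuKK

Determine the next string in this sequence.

uuKKKKuuKK

This is a Fibonacci-style word recurrence s(k) = s(k−2)·s(k−1): e.g. uu·KK = uuKK.
The next term joins uuKK and KKuuKK.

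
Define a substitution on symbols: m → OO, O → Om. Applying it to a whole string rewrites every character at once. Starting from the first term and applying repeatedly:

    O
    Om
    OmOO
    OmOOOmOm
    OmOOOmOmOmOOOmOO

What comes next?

Rewriting the 16 symbols of OmOOOmOmOmOOOmOO one by one yields Om OO Om Om Om OO Om OO Om OO Om Om Om OO Om Om; concatenated:

OmOOOmOmOmOOOmOOOmOOOmOmOmOOOmOm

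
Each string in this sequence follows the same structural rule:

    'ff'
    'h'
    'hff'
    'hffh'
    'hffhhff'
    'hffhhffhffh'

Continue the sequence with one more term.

hffhhffhffhhffhhff

From term 3 onward, concatenate the last term with the second-to-last: h·ff = hff, hff·h = hffh, …
So term 7 is hffhhffhffh·hffhhff.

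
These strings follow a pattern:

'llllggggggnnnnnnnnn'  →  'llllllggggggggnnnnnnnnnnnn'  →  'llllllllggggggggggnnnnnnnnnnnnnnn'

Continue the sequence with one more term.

llllllllllggggggggggggnnnnnnnnnnnnnnnnnn

Term n consists of 2n-2 l's, followed by 2n g's, followed by 3n n's, where the shown terms are n = 3, 4, 5.
Setting n = 6 gives 10, 12, 18 characters in each block.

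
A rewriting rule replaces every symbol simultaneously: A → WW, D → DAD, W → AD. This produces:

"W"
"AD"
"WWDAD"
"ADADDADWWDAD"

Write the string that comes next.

Expanding ADADDADWWDAD: A→WW, D→DAD, A→WW, D→DAD, D→DAD, A→WW, D→DAD, W→AD, W→AD, D→DAD, A→WW, D→DAD. Concatenated: WW DAD WW DAD DAD WW DAD AD AD DAD WW DAD.

WWDADWWDADDADWWDADADADDADWWDAD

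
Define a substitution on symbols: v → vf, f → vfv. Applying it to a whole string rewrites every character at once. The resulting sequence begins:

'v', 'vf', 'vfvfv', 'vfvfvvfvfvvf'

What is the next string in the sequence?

vfvfvvfvfvvfvfvfvvfvfvvfvfvfv

Rewriting each symbol of vfvfvvfvfvvf: v→vf, f→vfv, v→vf, f→vfv, v→vf, v→vf, f→vfv, v→vf, f→vfv, v→vf, v→vf, f→vfv, which concatenates to vf vfv vf vfv vf vf vfv vf vfv vf vf vfv.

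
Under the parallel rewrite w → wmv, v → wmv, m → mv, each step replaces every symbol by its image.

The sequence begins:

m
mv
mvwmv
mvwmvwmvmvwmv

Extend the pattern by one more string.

Rewriting the 13 symbols of mvwmvwmvmvwmv one by one yields mv wmv wmv mv wmv wmv mv wmv mv wmv wmv mv wmv; concatenated:

mvwmvwmvmvwmvwmvmvwmvmvwmvwmvmvwmv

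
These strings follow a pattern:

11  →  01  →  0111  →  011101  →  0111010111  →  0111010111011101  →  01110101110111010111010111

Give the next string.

This is a Fibonacci-style word recurrence s(k) = s(k−1)·s(k−2): e.g. 01·11 = 0111.
Continuing: 01110101110111010111010111 · 0111010111011101 gives term 8.

011101011101110101110101110111010111011101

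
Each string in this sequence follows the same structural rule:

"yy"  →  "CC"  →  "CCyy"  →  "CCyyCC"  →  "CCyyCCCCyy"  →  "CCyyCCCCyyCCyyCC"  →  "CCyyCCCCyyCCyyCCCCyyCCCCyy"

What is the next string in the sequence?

CCyyCCCCyyCCyyCCCCyyCCCCyyCCyyCCCCyyCCyyCC

This is a Fibonacci-style word recurrence s(k) = s(k−1)·s(k−2): e.g. CC·yy = CCyy.
The next term joins CCyyCCCCyyCCyyCCCCyyCCCCyy and CCyyCCCCyyCCyyCC.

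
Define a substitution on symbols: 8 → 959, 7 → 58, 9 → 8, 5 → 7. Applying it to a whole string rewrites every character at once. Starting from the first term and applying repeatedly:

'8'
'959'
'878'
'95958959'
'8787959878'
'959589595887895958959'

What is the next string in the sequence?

Replace each of the 21 characters of 959589595887895958959 in place — 8 7 8 7 959 8 7 8 7 959 959 58 959 8 7 8 7 959 8 7 8 — and concatenate.

87879598787959959589598787959878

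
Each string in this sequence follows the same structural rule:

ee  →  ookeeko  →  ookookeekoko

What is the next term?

ookookookeekokoko

s(k+1) = ook·s(k)·ko, so each term gains ook as a prefix and ko as a suffix.
So the next term is ook·ookookeekoko·ko.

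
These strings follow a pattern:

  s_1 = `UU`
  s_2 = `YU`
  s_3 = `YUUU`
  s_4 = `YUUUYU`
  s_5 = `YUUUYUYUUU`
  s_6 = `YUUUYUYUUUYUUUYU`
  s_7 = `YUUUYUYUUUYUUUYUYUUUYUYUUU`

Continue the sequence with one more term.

This is a Fibonacci-style word recurrence s(k) = s(k−1)·s(k−2): e.g. YU·UU = YUUU.
The next term joins YUUUYUYUUUYUUUYUYUUUYUYUUU and YUUUYUYUUUYUUUYU.

YUUUYUYUUUYUUUYUYUUUYUYUUUYUUUYUYUUUYUUUYU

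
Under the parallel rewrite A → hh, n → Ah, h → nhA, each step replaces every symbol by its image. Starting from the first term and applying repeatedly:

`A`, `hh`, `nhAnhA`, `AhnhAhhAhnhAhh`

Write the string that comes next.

Rewriting the 14 symbols of AhnhAhhAhnhAhh one by one yields hh nhA Ah nhA hh nhA nhA hh nhA Ah nhA hh nhA nhA; concatenated:

hhnhAAhnhAhhnhAnhAhhnhAAhnhAhhnhAnhA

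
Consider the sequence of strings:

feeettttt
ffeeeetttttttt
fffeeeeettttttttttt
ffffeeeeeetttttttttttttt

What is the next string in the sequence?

The n-th term is n-1 f's then n+1 e's then 3n-1 t's, where the shown terms are n = 2, 3, 4, 5.
For the next term, n = 6, so the run lengths are 5, 7, 17.

fffffeeeeeeettttttttttttttttt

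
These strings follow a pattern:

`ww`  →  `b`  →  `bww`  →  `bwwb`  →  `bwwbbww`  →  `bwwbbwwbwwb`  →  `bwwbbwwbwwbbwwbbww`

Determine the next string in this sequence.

bwwbbwwbwwbbwwbbwwbwwbbwwbwwb

This is a Fibonacci-style word recurrence s(k) = s(k−1)·s(k−2): e.g. b·ww = bww.
The next term joins bwwbbwwbwwbbwwbbww and bwwbbwwbwwb.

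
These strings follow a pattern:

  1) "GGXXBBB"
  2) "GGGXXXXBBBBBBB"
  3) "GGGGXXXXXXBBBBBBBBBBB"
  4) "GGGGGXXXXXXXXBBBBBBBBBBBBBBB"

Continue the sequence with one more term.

GGGGGGXXXXXXXXXXBBBBBBBBBBBBBBBBBBB

Each string has the form G^{n+1} X^{2n} B^{4n-1} (n = 1, 2, …).
Setting n = 5 gives 6, 10, 19 characters in each block.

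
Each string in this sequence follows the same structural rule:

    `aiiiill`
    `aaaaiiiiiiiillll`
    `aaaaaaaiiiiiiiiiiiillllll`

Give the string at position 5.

Reading off run lengths: a runs 1, 4, 7; i runs 4, 8, 12; l runs 2, 4, 6 — each is linear in n (n = 1, 2, …).
Setting n = 5 gives 13, 20, 10 characters in each block.

aaaaaaaaaaaaaiiiiiiiiiiiiiiiiiiiillllllllll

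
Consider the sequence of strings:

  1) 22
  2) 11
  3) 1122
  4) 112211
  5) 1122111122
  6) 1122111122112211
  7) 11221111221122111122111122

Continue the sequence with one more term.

From term 3 onward, concatenate the last term with the second-to-last: 11·22 = 1122, 1122·11 = 112211, …
So term 8 is 11221111221122111122111122·1122111122112211.

112211112211221111221111221122111122112211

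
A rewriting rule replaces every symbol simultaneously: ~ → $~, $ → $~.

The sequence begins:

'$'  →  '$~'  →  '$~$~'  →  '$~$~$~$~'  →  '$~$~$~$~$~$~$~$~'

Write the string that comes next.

Replace each of the 16 characters of $~$~$~$~$~$~$~$~ in place — $~ $~ $~ $~ $~ $~ $~ $~ $~ $~ $~ $~ $~ $~ $~ $~ — and concatenate.

$~$~$~$~$~$~$~$~$~$~$~$~$~$~$~$~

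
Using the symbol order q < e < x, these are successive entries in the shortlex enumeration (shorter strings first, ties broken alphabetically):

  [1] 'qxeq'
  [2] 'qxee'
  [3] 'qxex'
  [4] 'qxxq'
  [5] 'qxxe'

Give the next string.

qxxx

Treat qxxe as a base-3 numeral over the given alphabet and add one, carrying through any trailing x's.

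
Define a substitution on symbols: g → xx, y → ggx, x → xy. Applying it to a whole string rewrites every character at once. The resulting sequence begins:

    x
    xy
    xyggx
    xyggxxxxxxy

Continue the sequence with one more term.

Apply φ to xyggxxxxxxy symbol by symbol: x→xy, y→ggx, g→xx, g→xx, x→xy, x→xy, x→xy, x→xy, x→xy, x→xy, y→ggx; joined: xy ggx xx xx xy xy xy xy xy xy ggx.

xyggxxxxxxyxyxyxyxyxyggx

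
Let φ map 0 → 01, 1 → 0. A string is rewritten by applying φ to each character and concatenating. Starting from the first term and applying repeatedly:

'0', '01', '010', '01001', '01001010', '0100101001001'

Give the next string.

Rewriting the 13 symbols of 0100101001001 one by one yields 01 0 01 01 0 01 0 01 01 0 01 01 0; concatenated:

010010100100101001010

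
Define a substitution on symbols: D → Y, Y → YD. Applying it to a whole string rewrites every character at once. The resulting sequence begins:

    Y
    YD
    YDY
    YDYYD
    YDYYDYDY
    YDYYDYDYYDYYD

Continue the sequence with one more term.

YDYYDYDYYDYYDYDYYDYDY

φ(YDYYDYDYYDYYD) expands symbol-by-symbol to YD Y YD YD Y YD Y YD YD Y YD YD Y; joining the 13 pieces gives the next term.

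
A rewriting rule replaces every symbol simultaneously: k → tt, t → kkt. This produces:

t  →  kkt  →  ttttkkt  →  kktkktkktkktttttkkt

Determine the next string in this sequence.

Rewriting the 19 symbols of kktkktkktkktttttkkt one by one yields tt tt kkt tt tt kkt tt tt kkt tt tt kkt kkt kkt kkt kkt tt tt kkt; concatenated:

ttttkktttttkktttttkktttttkktkktkktkktkktttttkkt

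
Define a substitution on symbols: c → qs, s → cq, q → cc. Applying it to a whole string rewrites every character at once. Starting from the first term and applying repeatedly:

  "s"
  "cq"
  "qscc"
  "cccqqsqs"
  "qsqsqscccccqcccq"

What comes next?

Rewriting the 16 symbols of qsqsqscccccqcccq one by one yields cc cq cc cq cc cq qs qs qs qs qs cc qs qs qs cc; concatenated:

cccqcccqcccqqsqsqsqsqsccqsqsqscc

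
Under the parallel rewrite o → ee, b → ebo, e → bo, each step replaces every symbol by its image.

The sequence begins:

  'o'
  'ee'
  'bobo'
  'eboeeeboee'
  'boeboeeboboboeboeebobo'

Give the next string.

Replace each of the 22 characters of boeboeeboboboeboeebobo in place — ebo ee bo ebo ee bo bo ebo ee ebo ee ebo ee bo ebo ee bo bo ebo ee ebo ee — and concatenate.

eboeeboeboeeboboeboeeeboeeeboeeboeboeeboboeboeeeboee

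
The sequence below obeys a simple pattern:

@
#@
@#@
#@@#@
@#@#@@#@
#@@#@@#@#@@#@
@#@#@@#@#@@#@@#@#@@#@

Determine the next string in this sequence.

#@@#@@#@#@@#@@#@#@@#@#@@#@@#@#@@#@

From term 3 onward, concatenate the second-to-last term with the last: @·#@ = @#@, #@·@#@ = #@@#@, …
Continuing: #@@#@@#@#@@#@ · @#@#@@#@#@@#@@#@#@@#@ gives term 8.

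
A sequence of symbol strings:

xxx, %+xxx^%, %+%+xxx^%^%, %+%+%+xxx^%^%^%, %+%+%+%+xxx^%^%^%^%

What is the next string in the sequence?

Every step adds %+ to the front and ^% to the end of the previous string.
Applying this once more to %+%+%+%+xxx^%^%^%^%:

%+%+%+%+%+xxx^%^%^%^%^%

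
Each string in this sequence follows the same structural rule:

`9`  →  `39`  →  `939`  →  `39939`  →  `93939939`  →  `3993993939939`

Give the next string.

939399393993993939939

This is a Fibonacci-style word recurrence s(k) = s(k−2)·s(k−1): e.g. 9·39 = 939.
So term 7 is 93939939·3993993939939.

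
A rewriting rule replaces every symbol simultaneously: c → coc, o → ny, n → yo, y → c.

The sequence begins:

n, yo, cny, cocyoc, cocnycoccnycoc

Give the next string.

Rewriting the 14 symbols of cocnycoccnycoc one by one yields coc ny coc yo c coc ny coc coc yo c coc ny coc; concatenated:

cocnycocyoccocnycoccocyoccocnycoc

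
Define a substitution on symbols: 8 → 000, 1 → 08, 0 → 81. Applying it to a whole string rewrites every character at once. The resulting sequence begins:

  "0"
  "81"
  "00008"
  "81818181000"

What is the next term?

00008000080000800008818181

Apply φ to 81818181000 symbol by symbol: 8→000, 1→08, 8→000, 1→08, 8→000, 1→08, 8→000, 1→08, 0→81, 0→81, 0→81; joined: 000 08 000 08 000 08 000 08 81 81 81.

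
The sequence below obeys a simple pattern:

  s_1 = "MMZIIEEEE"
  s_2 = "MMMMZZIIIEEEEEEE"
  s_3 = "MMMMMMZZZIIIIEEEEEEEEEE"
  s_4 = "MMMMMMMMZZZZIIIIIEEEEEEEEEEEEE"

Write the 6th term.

MMMMMMMMMMMMZZZZZZIIIIIIIEEEEEEEEEEEEEEEEEEE

Term n consists of 2n M's, followed by n Z's, followed by n+1 I's, followed by 3n+1 E's (n = 1, 2, …).
At n = 6 the blocks have lengths 12, 6, 7, 19.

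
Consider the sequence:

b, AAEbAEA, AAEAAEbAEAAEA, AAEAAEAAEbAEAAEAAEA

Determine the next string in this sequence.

Every step adds AAE to the front and AEA to the end of the previous string.
Applying this once more to AAEAAEAAEbAEAAEAAEA:

AAEAAEAAEAAEbAEAAEAAEAAEA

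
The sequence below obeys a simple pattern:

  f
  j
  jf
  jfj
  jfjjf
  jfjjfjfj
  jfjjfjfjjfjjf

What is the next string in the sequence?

jfjjfjfjjfjjfjfjjfjfj

From term 3 onward, concatenate the last term with the second-to-last: j·f = jf, jf·j = jfj, …
So term 8 is jfjjfjfjjfjjf·jfjjfjfj.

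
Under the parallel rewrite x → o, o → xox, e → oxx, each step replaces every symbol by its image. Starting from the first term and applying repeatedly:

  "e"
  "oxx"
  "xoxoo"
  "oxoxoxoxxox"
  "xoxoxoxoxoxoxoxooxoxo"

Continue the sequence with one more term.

Applying the rule to each of the 21 symbols of xoxoxoxoxoxoxoxooxoxo gives the pieces o xox o xox o xox o xox o xox o xox o xox o xox xox o xox o xox, which concatenate to the answer.

oxoxoxoxoxoxoxoxoxoxoxoxoxoxoxoxxoxoxoxoxox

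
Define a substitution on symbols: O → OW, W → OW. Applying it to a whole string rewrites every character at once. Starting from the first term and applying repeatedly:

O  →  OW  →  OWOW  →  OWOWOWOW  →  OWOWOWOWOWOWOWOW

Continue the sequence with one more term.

Applying the rule to each of the 16 symbols of OWOWOWOWOWOWOWOW gives the pieces OW OW OW OW OW OW OW OW OW OW OW OW OW OW OW OW, which concatenate to the answer.

OWOWOWOWOWOWOWOWOWOWOWOWOWOWOWOW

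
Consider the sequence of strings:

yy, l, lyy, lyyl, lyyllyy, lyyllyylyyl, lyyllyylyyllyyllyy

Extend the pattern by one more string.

lyyllyylyyllyyllyylyyllyylyyl

Each term (from the third on) is the previous term followed by the one before it: term 3 = l·yy = lyy.
Continuing: lyyllyylyyllyyllyy · lyyllyylyyl gives term 8.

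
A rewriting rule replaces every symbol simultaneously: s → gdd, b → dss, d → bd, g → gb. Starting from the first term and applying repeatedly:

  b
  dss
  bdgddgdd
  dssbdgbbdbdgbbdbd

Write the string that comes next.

Rewriting the 17 symbols of dssbdgbbdbdgbbdbd one by one yields bd gdd gdd dss bd gb dss dss bd dss bd gb dss dss bd dss bd; concatenated:

bdgddgdddssbdgbdssdssbddssbdgbdssdssbddssbd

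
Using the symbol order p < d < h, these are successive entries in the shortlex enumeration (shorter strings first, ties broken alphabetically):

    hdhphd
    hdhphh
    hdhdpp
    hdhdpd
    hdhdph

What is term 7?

hdhddd

Advancing 2 positions from hdhdph through hdhdph → hdhddp reaches term 7.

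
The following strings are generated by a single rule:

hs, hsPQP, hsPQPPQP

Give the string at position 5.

hsPQPPQPPQPPQP

Each term is the previous one with PQP appended.
From hsPQPPQP, 2 further steps: hsPQPPQP → hsPQPPQPPQP → (answer).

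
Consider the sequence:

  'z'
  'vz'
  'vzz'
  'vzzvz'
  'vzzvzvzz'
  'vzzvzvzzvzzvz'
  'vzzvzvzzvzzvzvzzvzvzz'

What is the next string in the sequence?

vzzvzvzzvzzvzvzzvzvzzvzzvzvzzvzzvz

This is a Fibonacci-style word recurrence s(k) = s(k−1)·s(k−2): e.g. vz·z = vzz.
So term 8 is vzzvzvzzvzzvzvzzvzvzz·vzzvzvzzvzzvz.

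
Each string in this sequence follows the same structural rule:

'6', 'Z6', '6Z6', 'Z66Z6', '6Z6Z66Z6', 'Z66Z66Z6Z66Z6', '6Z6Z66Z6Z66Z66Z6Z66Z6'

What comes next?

Z66Z66Z6Z66Z66Z6Z66Z6Z66Z66Z6Z66Z6

From term 3 onward, concatenate the second-to-last term with the last: 6·Z6 = 6Z6, Z6·6Z6 = Z66Z6, …
Continuing: Z66Z66Z6Z66Z6 · 6Z6Z66Z6Z66Z66Z6Z66Z6 gives term 8.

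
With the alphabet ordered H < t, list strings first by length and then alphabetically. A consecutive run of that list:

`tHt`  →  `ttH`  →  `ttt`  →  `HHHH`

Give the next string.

Treat HHHH as a base-2 numeral over the given alphabet and add one, carrying through any trailing t's.

HHHt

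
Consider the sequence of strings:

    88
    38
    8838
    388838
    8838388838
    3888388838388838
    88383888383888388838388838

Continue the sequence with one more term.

388838883838883888383888383888388838388838

This is a Fibonacci-style word recurrence s(k) = s(k−2)·s(k−1): e.g. 88·38 = 8838.
Continuing: 3888388838388838 · 88383888383888388838388838 gives term 8.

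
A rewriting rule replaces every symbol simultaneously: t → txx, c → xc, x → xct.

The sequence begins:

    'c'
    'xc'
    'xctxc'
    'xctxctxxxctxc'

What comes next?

xctxctxxxctxctxxxctxctxctxctxxxctxc

Applying the rule to each of the 13 symbols of xctxctxxxctxc gives the pieces xct xc txx xct xc txx xct xct xct xc txx xct xc, which concatenate to the answer.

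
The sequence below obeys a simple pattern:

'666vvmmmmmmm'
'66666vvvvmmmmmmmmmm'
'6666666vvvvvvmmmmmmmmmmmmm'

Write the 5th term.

66666666666vvvvvvvvvvmmmmmmmmmmmmmmmmmmm

Reading off run lengths: 6 runs 3, 5, 7; v runs 2, 4, 6; m runs 7, 10, 13 — each is linear in n, where the shown terms are n = 2, 3, 4.
At n = 6 the blocks have lengths 11, 10, 19.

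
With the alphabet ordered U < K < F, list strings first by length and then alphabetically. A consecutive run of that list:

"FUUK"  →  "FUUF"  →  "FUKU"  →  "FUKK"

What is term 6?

Stepping forward 2 times from FUKK: FUKK → FUKF, then the target.

FUFU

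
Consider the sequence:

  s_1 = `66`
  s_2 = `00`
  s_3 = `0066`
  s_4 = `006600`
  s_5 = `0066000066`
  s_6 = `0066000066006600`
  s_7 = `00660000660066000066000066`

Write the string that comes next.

From term 3 onward, concatenate the last term with the second-to-last: 00·66 = 0066, 0066·00 = 006600, …
The next term joins 00660000660066000066000066 and 0066000066006600.

006600006600660000660000660066000066006600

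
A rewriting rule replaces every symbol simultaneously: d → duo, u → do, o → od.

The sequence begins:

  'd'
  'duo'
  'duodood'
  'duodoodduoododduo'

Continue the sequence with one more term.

Replace each of the 17 characters of duodoodduoododduo in place — duo do od duo od od duo duo do od od duo od duo duo do od — and concatenate.

duodoodduoododduoduodoododduoodduoduodood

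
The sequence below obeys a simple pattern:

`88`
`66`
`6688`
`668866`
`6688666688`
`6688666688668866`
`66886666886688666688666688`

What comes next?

This is a Fibonacci-style word recurrence s(k) = s(k−1)·s(k−2): e.g. 66·88 = 6688.
The next term joins 66886666886688666688666688 and 6688666688668866.

668866668866886666886666886688666688668866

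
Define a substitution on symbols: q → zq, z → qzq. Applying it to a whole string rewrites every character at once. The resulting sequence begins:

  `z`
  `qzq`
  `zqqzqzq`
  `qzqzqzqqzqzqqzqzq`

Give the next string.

φ(qzqzqzqqzqzqqzqzq) expands symbol-by-symbol to zq qzq zq qzq zq qzq zq zq qzq zq qzq zq zq qzq zq qzq zq; joining the 17 pieces gives the next term.

zqqzqzqqzqzqqzqzqzqqzqzqqzqzqzqqzqzqqzqzq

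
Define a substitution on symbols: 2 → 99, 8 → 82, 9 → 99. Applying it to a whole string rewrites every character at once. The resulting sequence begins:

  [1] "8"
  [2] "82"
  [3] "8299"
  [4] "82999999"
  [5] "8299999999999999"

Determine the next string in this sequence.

Rewriting the 16 symbols of 8299999999999999 one by one yields 82 99 99 99 99 99 99 99 99 99 99 99 99 99 99 99; concatenated:

82999999999999999999999999999999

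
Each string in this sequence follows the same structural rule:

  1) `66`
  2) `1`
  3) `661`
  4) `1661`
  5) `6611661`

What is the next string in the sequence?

16616611661

Each term (from the third on) is the two preceding terms concatenated in order: term 3 = 66·1 = 661.
So term 6 is 1661·6611661.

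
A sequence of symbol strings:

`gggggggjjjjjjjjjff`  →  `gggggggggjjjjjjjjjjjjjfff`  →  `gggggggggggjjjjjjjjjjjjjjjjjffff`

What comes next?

The n-th term is 2n+3 g's then 4n+1 j's then n f's, where the shown terms are n = 2, 3, 4.
At n = 5 the blocks have lengths 13, 21, 5.

gggggggggggggjjjjjjjjjjjjjjjjjjjjjfffff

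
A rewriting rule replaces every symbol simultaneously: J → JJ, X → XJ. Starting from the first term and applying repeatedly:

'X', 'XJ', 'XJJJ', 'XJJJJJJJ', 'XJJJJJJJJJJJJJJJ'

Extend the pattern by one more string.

Applying the rule to each of the 16 symbols of XJJJJJJJJJJJJJJJ gives the pieces XJ JJ JJ JJ JJ JJ JJ JJ JJ JJ JJ JJ JJ JJ JJ JJ, which concatenate to the answer.

XJJJJJJJJJJJJJJJJJJJJJJJJJJJJJJJ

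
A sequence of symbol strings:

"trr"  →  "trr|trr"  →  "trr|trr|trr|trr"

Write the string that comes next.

trr|trr|trr|trr|trr|trr|trr|trr

s(k+1) = s(k)·|·s(k) — each term doubles the last with '|' between the halves.
One more doubling of trr|trr|trr|trr gives the answer.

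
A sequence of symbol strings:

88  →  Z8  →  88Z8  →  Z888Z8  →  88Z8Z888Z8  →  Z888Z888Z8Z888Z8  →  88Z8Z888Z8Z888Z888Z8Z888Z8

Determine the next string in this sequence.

Each term (from the third on) is the two preceding terms concatenated in order: term 3 = 88·Z8 = 88Z8.
So term 8 is Z888Z888Z8Z888Z8·88Z8Z888Z8Z888Z888Z8Z888Z8.

Z888Z888Z8Z888Z888Z8Z888Z8Z888Z888Z8Z888Z8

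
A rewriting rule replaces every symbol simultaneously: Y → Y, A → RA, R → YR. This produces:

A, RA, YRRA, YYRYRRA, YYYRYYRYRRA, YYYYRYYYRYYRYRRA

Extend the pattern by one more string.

YYYYYRYYYYRYYYRYYRYRRA

Applying the rule to each of the 16 symbols of YYYYRYYYRYYRYRRA gives the pieces Y Y Y Y YR Y Y Y YR Y Y YR Y YR YR RA, which concatenate to the answer.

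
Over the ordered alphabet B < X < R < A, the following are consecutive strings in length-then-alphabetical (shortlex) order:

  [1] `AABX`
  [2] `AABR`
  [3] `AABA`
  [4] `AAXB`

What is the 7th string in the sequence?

AAXA

Stepping forward 3 times from AAXB: AAXB → AAXX → AAXR, then the target.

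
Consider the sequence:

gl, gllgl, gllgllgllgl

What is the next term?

gllgllgllgllgllgllgllgl

Every step duplicates the string with 'l' between the halves.
One more doubling of gllgllgllgl gives the answer.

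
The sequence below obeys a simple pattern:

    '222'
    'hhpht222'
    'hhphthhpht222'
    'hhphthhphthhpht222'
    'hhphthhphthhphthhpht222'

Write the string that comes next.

Each term is the previous one with hhpht prepended.
One more step from hhphthhphthhphthhpht222 gives the answer.

hhphthhphthhphthhphthhpht222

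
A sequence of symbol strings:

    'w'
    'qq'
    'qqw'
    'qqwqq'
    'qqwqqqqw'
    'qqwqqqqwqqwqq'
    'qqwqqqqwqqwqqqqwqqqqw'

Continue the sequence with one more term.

Each term (from the third on) is the previous term followed by the one before it: term 3 = qq·w = qqw.
So term 8 is qqwqqqqwqqwqqqqwqqqqw·qqwqqqqwqqwqq.

qqwqqqqwqqwqqqqwqqqqwqqwqqqqwqqwqq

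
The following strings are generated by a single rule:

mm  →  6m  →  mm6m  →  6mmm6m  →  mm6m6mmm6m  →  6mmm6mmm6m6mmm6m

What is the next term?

This is a Fibonacci-style word recurrence s(k) = s(k−2)·s(k−1): e.g. mm·6m = mm6m.
The next term joins mm6m6mmm6m and 6mmm6mmm6m6mmm6m.

mm6m6mmm6m6mmm6mmm6m6mmm6m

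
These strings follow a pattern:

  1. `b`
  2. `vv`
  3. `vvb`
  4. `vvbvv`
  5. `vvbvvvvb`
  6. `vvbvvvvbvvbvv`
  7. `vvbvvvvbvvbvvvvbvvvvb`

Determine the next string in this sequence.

vvbvvvvbvvbvvvvbvvvvbvvbvvvvbvvbvv

This is a Fibonacci-style word recurrence s(k) = s(k−1)·s(k−2): e.g. vv·b = vvb.
The next term joins vvbvvvvbvvbvvvvbvvvvb and vvbvvvvbvvbvv.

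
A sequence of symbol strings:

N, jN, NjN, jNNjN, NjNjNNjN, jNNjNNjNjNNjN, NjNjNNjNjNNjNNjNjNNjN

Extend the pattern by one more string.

This is a Fibonacci-style word recurrence s(k) = s(k−2)·s(k−1): e.g. N·jN = NjN.
So term 8 is jNNjNNjNjNNjN·NjNjNNjNjNNjNNjNjNNjN.

jNNjNNjNjNNjNNjNjNNjNjNNjNNjNjNNjN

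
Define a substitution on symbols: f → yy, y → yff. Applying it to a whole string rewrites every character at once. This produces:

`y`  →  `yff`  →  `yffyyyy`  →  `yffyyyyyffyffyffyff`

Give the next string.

Rewriting the 19 symbols of yffyyyyyffyffyffyff one by one yields yff yy yy yff yff yff yff yff yy yy yff yy yy yff yy yy yff yy yy; concatenated:

yffyyyyyffyffyffyffyffyyyyyffyyyyyffyyyyyffyyyy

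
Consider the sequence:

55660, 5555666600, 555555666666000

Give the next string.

Each string has the form 5^{2n} 6^{2n} 0^{n} (n = 1, 2, …).
For the next term, n = 4, so the run lengths are 8, 8, 4.

55555555666666660000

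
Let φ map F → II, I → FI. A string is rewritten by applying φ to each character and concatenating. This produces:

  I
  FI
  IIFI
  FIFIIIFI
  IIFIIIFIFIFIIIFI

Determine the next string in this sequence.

FIFIIIFIFIFIIIFIIIFIIIFIFIFIIIFI

Applying the rule to each of the 16 symbols of IIFIIIFIFIFIIIFI gives the pieces FI FI II FI FI FI II FI II FI II FI FI FI II FI, which concatenate to the answer.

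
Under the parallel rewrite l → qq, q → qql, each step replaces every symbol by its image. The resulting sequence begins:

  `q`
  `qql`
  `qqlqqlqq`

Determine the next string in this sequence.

qqlqqlqqqqlqqlqqqqlqql

Rewriting each symbol of qqlqqlqq: q→qql, q→qql, l→qq, q→qql, q→qql, l→qq, q→qql, q→qql, which concatenates to qql qql qq qql qql qq qql qql.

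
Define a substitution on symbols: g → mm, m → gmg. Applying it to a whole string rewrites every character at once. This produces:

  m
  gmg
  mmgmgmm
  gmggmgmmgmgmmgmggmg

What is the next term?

Rewriting the 19 symbols of gmggmgmmgmgmmgmggmg one by one yields mm gmg mm mm gmg mm gmg gmg mm gmg mm gmg gmg mm gmg mm mm gmg mm; concatenated:

mmgmgmmmmgmgmmgmggmgmmgmgmmgmggmgmmgmgmmmmgmgmm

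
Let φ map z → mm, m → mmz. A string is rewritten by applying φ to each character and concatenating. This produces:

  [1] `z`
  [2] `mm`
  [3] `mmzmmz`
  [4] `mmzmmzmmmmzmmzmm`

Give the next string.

Applying the rule to each of the 16 symbols of mmzmmzmmmmzmmzmm gives the pieces mmz mmz mm mmz mmz mm mmz mmz mmz mmz mm mmz mmz mm mmz mmz, which concatenate to the answer.

mmzmmzmmmmzmmzmmmmzmmzmmzmmzmmmmzmmzmmmmzmmz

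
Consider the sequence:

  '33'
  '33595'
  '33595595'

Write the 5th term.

33595595595595

Every step adds 595 to the end: s(k+1) = s(k)·595.
From 33595595, 2 further steps: 33595595 → 33595595595 → (answer).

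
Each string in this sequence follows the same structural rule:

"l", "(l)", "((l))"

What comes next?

(((l)))

s(k+1) = (·s(k)·), so each term gains ( as a prefix and ) as a suffix.
So the next term is (·((l))·).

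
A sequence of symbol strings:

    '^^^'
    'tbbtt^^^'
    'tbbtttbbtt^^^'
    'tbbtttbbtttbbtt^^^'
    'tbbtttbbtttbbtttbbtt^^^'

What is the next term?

tbbtttbbtttbbtttbbtttbbtt^^^

Every step adds tbbtt at the front: s(k+1) = tbbtt·s(k).
One more step from tbbtttbbtttbbtttbbtt^^^ gives the answer.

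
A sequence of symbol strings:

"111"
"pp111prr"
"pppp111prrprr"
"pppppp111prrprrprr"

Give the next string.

pppppppp111prrprrprrprr

s(k+1) = pp·s(k)·prr, so each term gains pp as a prefix and prr as a suffix.
So the next term is pp·pppppp111prrprrprr·prr.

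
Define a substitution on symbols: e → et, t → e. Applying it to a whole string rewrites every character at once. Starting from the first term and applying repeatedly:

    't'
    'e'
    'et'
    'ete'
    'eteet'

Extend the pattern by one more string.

Expanding eteet: e→et, t→e, e→et, e→et, t→e. Concatenated: et e et et e.

eteetete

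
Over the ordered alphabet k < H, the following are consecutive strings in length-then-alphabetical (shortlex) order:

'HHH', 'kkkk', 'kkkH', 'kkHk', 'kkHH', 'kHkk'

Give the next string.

Treat kHkk as a base-2 numeral over the given alphabet and add one, carrying through any trailing H's.

kHkH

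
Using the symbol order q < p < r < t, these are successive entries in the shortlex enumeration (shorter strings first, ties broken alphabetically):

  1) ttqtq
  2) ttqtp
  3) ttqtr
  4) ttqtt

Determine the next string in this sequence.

Find the rightmost character of ttqtt below t, bump it to the next letter, and reset everything to its right to q.

ttpqq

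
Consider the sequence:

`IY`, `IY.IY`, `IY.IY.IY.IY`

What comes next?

s(k+1) = s(k)·.·s(k) — each term doubles the last with '.' between the halves.
Doubling IY.IY.IY.IY with '.' between the halves:

IY.IY.IY.IY.IY.IY.IY.IY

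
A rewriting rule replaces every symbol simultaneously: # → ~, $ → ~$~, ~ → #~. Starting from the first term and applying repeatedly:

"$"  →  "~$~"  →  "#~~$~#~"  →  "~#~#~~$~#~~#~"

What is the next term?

Applying the rule to each of the 13 symbols of ~#~#~~$~#~~#~ gives the pieces #~ ~ #~ ~ #~ #~ ~$~ #~ ~ #~ #~ ~ #~, which concatenate to the answer.

#~~#~~#~#~~$~#~~#~#~~#~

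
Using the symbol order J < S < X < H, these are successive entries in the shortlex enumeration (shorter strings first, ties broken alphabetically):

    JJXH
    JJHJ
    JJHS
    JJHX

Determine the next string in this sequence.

Find the rightmost character of JJHX below H, bump it to the next letter, and reset everything to its right to J.

JJHH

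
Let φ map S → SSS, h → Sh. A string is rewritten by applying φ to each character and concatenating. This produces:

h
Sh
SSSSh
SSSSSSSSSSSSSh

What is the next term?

SSSSSSSSSSSSSSSSSSSSSSSSSSSSSSSSSSSSSSSSh

Replace each of the 14 characters of SSSSSSSSSSSSSh in place — SSS SSS SSS SSS SSS SSS SSS SSS SSS SSS SSS SSS SSS Sh — and concatenate.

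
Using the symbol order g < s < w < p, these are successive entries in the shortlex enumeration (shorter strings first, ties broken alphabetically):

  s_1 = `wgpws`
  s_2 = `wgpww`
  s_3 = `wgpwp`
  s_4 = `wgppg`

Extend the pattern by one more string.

wgpps

Treat wgppg as a base-4 numeral over the given alphabet and add one, carrying through any trailing p's.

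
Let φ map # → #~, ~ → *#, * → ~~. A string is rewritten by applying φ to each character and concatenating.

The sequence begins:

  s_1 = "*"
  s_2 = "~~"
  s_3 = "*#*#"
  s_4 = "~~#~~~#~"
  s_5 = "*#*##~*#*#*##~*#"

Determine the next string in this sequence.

~~#~~~#~#~*#~~#~~~#~~~#~#~*#~~#~

Replace each of the 16 characters of *#*##~*#*#*##~*# in place — ~~ #~ ~~ #~ #~ *# ~~ #~ ~~ #~ ~~ #~ #~ *# ~~ #~ — and concatenate.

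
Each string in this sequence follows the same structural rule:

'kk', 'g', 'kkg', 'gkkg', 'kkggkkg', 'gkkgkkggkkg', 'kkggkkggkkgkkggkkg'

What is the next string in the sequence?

From term 3 onward, concatenate the second-to-last term with the last: kk·g = kkg, g·kkg = gkkg, …
The next term joins gkkgkkggkkg and kkggkkggkkgkkggkkg.

gkkgkkggkkgkkggkkggkkgkkggkkg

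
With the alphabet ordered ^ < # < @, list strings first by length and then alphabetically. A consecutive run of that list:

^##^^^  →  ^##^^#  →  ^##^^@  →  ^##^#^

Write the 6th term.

^##^#@

Advancing 2 positions from ^##^#^ through ^##^#^ → ^##^## reaches term 6.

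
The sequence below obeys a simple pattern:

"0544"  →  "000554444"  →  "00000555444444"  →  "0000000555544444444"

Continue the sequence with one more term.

000000000555554444444444

Reading off run lengths: 0 runs 1, 3, 5, 7; 5 runs 1, 2, 3, 4; 4 runs 2, 4, 6, 8 — each is linear in n (n = 1, 2, …).
For the next term, n = 5, so the run lengths are 9, 5, 10.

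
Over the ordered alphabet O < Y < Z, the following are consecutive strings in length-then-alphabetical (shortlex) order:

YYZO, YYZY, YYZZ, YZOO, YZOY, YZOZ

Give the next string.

The successor of YZOZ increments the rightmost position that isn't already Z and resets every position after it to O.

YZYO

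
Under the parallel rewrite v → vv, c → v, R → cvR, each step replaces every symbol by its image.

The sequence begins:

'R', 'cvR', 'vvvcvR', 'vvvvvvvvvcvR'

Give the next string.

vvvvvvvvvvvvvvvvvvvvvcvR

Expanding vvvvvvvvvcvR: v→vv, v→vv, v→vv, v→vv, v→vv, v→vv, v→vv, v→vv, v→vv, c→v, v→vv, R→cvR. Concatenated: vv vv vv vv vv vv vv vv vv v vv cvR.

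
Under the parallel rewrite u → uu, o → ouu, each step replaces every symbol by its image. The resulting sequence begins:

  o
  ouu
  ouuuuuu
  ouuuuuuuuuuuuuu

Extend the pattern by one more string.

ouuuuuuuuuuuuuuuuuuuuuuuuuuuuuu

Applying the rule to each of the 15 symbols of ouuuuuuuuuuuuuu gives the pieces ouu uu uu uu uu uu uu uu uu uu uu uu uu uu uu, which concatenate to the answer.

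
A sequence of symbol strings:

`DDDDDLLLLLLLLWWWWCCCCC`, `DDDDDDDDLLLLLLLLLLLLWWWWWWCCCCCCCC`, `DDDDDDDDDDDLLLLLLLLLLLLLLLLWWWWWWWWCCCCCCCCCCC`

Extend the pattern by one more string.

Term n consists of 3n-1 D's, followed by 4n L's, followed by 2n W's, followed by 3n-1 C's, where the shown terms are n = 2, 3, 4.
Setting n = 5 gives 14, 20, 10, 14 characters in each block.

DDDDDDDDDDDDDDLLLLLLLLLLLLLLLLLLLLWWWWWWWWWWCCCCCCCCCCCCCC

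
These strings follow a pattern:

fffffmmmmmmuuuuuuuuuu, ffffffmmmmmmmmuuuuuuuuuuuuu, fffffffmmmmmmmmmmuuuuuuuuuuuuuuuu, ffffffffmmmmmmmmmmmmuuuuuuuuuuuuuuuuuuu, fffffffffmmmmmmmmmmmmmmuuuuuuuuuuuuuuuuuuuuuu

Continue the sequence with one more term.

ffffffffffmmmmmmmmmmmmmmmmuuuuuuuuuuuuuuuuuuuuuuuuu

Each string has the form f^{n+2} m^{2n} u^{3n+1}, where the shown terms are n = 3, 4, 5, 6, 7.
At n = 8 the blocks have lengths 10, 16, 25.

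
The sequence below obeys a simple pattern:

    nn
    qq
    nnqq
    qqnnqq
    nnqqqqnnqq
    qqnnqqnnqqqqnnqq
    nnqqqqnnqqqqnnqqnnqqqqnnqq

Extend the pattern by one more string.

qqnnqqnnqqqqnnqqnnqqqqnnqqqqnnqqnnqqqqnnqq

From term 3 onward, concatenate the second-to-last term with the last: nn·qq = nnqq, qq·nnqq = qqnnqq, …
Continuing: qqnnqqnnqqqqnnqq · nnqqqqnnqqqqnnqqnnqqqqnnqq gives term 8.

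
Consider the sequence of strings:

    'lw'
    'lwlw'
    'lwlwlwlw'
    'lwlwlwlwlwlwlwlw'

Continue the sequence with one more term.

lwlwlwlwlwlwlwlwlwlwlwlwlwlwlwlw

Every step duplicates the string.
So the next term is two copies of lwlwlwlwlwlwlwlw.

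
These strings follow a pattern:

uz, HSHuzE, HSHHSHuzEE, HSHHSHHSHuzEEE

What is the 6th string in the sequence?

s(k+1) = HSH·s(k)·E, so each term gains HSH as a prefix and E as a suffix.
From HSHHSHHSHuzEEE, 2 further steps: HSHHSHHSHuzEEE → HSHHSHHSHHSHuzEEEE → (answer).

HSHHSHHSHHSHHSHuzEEEEE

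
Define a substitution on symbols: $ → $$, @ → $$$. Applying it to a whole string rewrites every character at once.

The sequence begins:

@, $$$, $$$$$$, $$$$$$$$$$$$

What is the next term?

$$$$$$$$$$$$$$$$$$$$$$$$

Apply φ to $$$$$$$$$$$$ symbol by symbol: $→$$, $→$$, $→$$, $→$$, $→$$, $→$$, $→$$, $→$$, $→$$, $→$$, $→$$, $→$$; joined: $$ $$ $$ $$ $$ $$ $$ $$ $$ $$ $$ $$.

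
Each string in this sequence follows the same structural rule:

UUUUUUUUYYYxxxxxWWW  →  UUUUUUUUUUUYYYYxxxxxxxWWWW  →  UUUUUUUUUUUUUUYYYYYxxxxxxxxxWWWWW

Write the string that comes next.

UUUUUUUUUUUUUUUUUYYYYYYxxxxxxxxxxxWWWWWW

Term n consists of 3n+2 U's, followed by n+1 Y's, followed by 2n+1 x's, followed by n+1 W's, where the shown terms are n = 2, 3, 4.
Setting n = 5 gives 17, 6, 11, 6 characters in each block.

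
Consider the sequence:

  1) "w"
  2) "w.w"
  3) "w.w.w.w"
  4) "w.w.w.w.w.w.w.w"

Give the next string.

w.w.w.w.w.w.w.w.w.w.w.w.w.w.w.w

s(k+1) = s(k)·.·s(k) — each term doubles the last with '.' between the halves.
One more doubling of w.w.w.w.w.w.w.w gives the answer.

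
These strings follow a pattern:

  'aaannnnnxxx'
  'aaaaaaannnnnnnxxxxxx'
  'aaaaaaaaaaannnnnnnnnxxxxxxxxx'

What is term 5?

aaaaaaaaaaaaaaaaaaannnnnnnnnnnnnxxxxxxxxxxxxxxx

Reading off run lengths: a runs 3, 7, 11; n runs 5, 7, 9; x runs 3, 6, 9 — each is linear in n (n = 1, 2, …).
At n = 5 the blocks have lengths 19, 13, 15.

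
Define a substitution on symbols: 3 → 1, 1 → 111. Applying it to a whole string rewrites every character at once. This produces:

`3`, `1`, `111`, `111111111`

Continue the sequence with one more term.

111111111111111111111111111

Expanding 111111111: 1→111, 1→111, 1→111, 1→111, 1→111, 1→111, 1→111, 1→111, 1→111. Concatenated: 111 111 111 111 111 111 111 111 111.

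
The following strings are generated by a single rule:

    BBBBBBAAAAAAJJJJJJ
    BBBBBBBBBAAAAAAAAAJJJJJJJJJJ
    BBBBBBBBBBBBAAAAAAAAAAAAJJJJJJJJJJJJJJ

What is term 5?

BBBBBBBBBBBBBBBBBBAAAAAAAAAAAAAAAAAAJJJJJJJJJJJJJJJJJJJJJJ

Reading off run lengths: B runs 6, 9, 12; A runs 6, 9, 12; J runs 6, 10, 14 — each is linear in n, where the shown terms are n = 2, 3, 4.
For term 5, n = 6, so the run lengths are 18, 18, 22.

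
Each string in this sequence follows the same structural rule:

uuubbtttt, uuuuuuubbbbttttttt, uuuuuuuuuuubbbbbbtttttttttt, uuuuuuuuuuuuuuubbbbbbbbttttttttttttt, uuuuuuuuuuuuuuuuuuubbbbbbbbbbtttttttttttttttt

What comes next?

uuuuuuuuuuuuuuuuuuuuuuubbbbbbbbbbbbttttttttttttttttttt

Term n consists of 4n-1 u's, followed by 2n b's, followed by 3n+1 t's (n = 1, 2, …).
Setting n = 6 gives 23, 12, 19 characters in each block.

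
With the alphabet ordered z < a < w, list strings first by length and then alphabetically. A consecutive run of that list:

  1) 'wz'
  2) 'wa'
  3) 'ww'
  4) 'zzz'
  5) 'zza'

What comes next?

The successor of zza increments the rightmost position that isn't already w and resets every position after it to z.

zzw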